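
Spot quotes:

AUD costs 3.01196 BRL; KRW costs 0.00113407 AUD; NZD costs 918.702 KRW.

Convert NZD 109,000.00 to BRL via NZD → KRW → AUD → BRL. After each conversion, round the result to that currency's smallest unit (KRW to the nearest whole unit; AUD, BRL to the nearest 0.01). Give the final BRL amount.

BRL 342,050.50

NZD 109,000.00 × 918.702 = KRW 100,138,518
KRW 100,138,518 × 0.00113407 = AUD 113,564.09
AUD 113,564.09 × 3.01196 = BRL 342,050.50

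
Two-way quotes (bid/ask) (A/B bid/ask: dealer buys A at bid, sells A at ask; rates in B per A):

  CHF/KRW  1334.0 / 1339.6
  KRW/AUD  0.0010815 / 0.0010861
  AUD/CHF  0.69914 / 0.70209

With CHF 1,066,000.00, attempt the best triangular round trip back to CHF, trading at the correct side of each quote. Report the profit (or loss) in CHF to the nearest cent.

Net profit: CHF 9,235.78

Best loop CHF → KRW → AUD → CHF:
CHF 1,066,000.00 × 1334.0 (sell CHF at bid) = KRW 1,422,044,000
KRW 1,422,044,000 × 0.0010815 (sell KRW at bid) = AUD 1,537,940.59
AUD 1,537,940.59 × 0.69914 (sell AUD at bid) = CHF 1,075,235.78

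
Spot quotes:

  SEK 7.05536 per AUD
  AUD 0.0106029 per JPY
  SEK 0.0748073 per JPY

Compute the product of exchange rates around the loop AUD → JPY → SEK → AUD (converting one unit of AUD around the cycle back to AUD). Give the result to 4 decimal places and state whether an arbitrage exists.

Around AUD → JPY → SEK → AUD: 1 ÷ 0.0106029 × 0.0748073 ÷ 7.05536 = 1.000000
Product ≈ 1 (deviation 0.000%, within rounding noise).

1.0000 (no arbitrage)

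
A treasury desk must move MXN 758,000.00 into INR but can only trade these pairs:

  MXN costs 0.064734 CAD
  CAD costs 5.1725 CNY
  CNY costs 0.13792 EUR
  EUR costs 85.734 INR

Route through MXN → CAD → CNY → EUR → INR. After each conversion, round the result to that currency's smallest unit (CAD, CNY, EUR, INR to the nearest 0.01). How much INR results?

MXN 758,000.00 × 0.064734 = CAD 49,068.37
CAD 49,068.37 × 5.1725 = CNY 253,806.14
CNY 253,806.14 × 0.13792 = EUR 35,004.94
EUR 35,004.94 × 85.734 = INR 3,001,113.53

INR 3,001,113.53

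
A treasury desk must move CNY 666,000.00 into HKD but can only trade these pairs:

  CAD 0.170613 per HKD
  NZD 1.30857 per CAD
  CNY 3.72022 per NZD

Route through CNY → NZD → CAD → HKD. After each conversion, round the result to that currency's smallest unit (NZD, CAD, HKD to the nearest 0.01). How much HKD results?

CNY 666,000.00 ÷ 3.72022 = NZD 179,021.67
NZD 179,021.67 ÷ 1.30857 = CAD 136,807.10
CAD 136,807.10 ÷ 0.170613 = HKD 801,856.25

HKD 801,856.25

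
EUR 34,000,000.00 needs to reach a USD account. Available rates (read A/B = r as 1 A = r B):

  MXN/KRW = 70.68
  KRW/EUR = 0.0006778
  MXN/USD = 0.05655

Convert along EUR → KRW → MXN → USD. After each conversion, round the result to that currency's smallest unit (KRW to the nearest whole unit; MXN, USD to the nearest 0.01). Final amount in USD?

EUR 34,000,000.00 ÷ 0.0006778 = KRW 50,162,289,761
KRW 50,162,289,761 ÷ 70.68 = MXN 709,709,815.52
MXN 709,709,815.52 × 0.05655 = USD 40,134,090.07

USD 40,134,090.07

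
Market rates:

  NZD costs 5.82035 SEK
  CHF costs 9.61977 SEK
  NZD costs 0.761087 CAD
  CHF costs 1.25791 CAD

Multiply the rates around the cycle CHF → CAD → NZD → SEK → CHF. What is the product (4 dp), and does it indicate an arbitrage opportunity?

Around CHF → CAD → NZD → SEK → CHF: 1 × 1.25791 ÷ 0.761087 × 5.82035 ÷ 9.61977 = 0.999999
Product ≈ 1 (deviation 0.000%, within rounding noise).

1.0000 (no arbitrage)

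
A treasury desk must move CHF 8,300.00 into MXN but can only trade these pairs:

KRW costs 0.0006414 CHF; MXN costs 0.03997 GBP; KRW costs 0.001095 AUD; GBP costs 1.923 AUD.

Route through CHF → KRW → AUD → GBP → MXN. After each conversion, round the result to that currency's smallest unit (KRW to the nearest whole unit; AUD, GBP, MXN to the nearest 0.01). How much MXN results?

MXN 184,353.01

CHF 8,300.00 ÷ 0.0006414 = KRW 12,940,443
KRW 12,940,443 × 0.001095 = AUD 14,169.79
AUD 14,169.79 ÷ 1.923 = GBP 7,368.59
GBP 7,368.59 ÷ 0.03997 = MXN 184,353.01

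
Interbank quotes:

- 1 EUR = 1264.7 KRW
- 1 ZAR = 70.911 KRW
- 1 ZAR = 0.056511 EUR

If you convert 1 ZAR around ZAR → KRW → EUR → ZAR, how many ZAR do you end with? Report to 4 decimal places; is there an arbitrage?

Around ZAR → KRW → EUR → ZAR: 1 × 70.911 ÷ 1264.7 ÷ 0.056511 = 0.992186
Product < 1; profitable direction is ZAR → EUR → KRW → ZAR.

0.9922 (arbitrage exists)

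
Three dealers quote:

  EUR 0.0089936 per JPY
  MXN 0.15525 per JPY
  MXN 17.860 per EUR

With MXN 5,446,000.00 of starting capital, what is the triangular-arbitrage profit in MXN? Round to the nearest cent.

Profitable loop is MXN → JPY → EUR → MXN:
MXN 5,446,000.00 ÷ 0.15525 = JPY 35,078,905
JPY 35,078,905 × 0.0089936 = EUR 315,485.64
EUR 315,485.64 × 17.860 = MXN 5,634,573.53
Profit = MXN 5,634,573.53 − MXN 5,446,000.00

Profit: MXN 188,573.53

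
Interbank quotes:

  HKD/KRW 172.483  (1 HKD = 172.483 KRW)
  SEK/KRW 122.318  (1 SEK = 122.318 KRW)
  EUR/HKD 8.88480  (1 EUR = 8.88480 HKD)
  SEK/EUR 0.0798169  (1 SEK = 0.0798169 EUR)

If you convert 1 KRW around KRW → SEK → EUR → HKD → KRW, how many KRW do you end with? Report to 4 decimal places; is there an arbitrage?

1.0000 (no arbitrage)

Around KRW → SEK → EUR → HKD → KRW: 1 ÷ 122.318 × 0.0798169 × 8.88480 × 172.483 = 0.999996
Product ≈ 1 (deviation 0.000%, within rounding noise).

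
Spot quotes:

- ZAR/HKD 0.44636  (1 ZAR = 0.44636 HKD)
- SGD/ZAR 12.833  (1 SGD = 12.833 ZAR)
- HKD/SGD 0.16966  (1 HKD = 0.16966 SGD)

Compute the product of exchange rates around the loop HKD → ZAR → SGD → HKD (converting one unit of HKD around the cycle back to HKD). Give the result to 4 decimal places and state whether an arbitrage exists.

1.0290 (arbitrage exists)

Around HKD → ZAR → SGD → HKD: 1 ÷ 0.44636 ÷ 12.833 ÷ 0.16966 = 1.028980
Product > 1; profitable direction is HKD → ZAR → SGD → HKD.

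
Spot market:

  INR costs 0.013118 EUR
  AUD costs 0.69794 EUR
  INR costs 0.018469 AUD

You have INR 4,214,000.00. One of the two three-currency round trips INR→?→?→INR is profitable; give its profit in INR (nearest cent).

Profitable loop is INR → EUR → AUD → INR:
INR 4,214,000.00 × 0.013118 = EUR 55,279.25
EUR 55,279.25 ÷ 0.69794 = AUD 79,203.44
AUD 79,203.44 ÷ 0.018469 = INR 4,288,453.32
Profit = INR 4,288,453.32 − INR 4,214,000.00

Profit: INR 74,453.32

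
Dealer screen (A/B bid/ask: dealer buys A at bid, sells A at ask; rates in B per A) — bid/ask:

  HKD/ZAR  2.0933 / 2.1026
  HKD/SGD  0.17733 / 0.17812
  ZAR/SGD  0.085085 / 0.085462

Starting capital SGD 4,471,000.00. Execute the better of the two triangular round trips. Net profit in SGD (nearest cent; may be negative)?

Best loop SGD → HKD → ZAR → SGD:
SGD 4,471,000.00 ÷ 0.17812 (buy HKD at ask) = HKD 25,101,055.47
HKD 25,101,055.47 × 2.0933 (sell HKD at bid) = ZAR 52,544,039.41
ZAR 52,544,039.41 × 0.085085 (sell ZAR at bid) = SGD 4,470,709.59

Net result: SGD -290.41 (no profitable arbitrage after spreads)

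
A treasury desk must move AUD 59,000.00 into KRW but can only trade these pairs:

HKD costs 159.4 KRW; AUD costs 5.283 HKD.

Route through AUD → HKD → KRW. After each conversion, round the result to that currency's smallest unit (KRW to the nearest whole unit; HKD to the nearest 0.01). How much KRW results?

KRW 49,684,502

AUD 59,000.00 × 5.283 = HKD 311,697.00
HKD 311,697.00 × 159.4 = KRW 49,684,502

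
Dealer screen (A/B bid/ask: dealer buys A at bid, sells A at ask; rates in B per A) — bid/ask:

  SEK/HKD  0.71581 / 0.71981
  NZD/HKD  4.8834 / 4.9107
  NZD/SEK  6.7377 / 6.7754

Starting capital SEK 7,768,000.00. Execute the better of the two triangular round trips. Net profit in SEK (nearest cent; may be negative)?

Net profit: SEK 10,192.73

Best loop SEK → NZD → HKD → SEK:
SEK 7,768,000.00 ÷ 6.7754 (buy NZD at ask) = NZD 1,146,500.58
NZD 1,146,500.58 × 4.8834 (sell NZD at bid) = HKD 5,598,820.91
HKD 5,598,820.91 ÷ 0.71981 (buy SEK at ask) = SEK 7,778,192.73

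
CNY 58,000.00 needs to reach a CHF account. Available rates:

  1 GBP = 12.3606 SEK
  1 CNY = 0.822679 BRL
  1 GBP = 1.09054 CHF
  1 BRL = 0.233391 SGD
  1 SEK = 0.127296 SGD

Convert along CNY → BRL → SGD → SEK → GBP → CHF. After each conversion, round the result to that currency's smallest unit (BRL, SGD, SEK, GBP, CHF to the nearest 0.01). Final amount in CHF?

CHF 7,718.45

CNY 58,000.00 × 0.822679 = BRL 47,715.38
BRL 47,715.38 × 0.233391 = SGD 11,136.34
SGD 11,136.34 ÷ 0.127296 = SEK 87,483.82
SEK 87,483.82 ÷ 12.3606 = GBP 7,077.64
GBP 7,077.64 × 1.09054 = CHF 7,718.45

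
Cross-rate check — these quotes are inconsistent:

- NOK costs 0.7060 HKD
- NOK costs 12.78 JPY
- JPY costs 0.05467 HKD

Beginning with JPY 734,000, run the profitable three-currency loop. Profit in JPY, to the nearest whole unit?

Profit: JPY 7,687

Profitable loop is JPY → NOK → HKD → JPY:
JPY 734,000 ÷ 12.78 = NOK 57,433.49
NOK 57,433.49 × 0.7060 = HKD 40,548.04
HKD 40,548.04 ÷ 0.05467 = JPY 741,687
Profit = JPY 741,687 − JPY 734,000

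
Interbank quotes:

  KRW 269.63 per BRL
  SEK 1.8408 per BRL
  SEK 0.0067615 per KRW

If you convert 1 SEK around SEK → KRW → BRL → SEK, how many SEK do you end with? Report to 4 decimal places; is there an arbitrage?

Around SEK → KRW → BRL → SEK: 1 ÷ 0.0067615 ÷ 269.63 × 1.8408 = 1.009707
Product > 1; profitable direction is SEK → KRW → BRL → SEK.

1.0097 (arbitrage exists)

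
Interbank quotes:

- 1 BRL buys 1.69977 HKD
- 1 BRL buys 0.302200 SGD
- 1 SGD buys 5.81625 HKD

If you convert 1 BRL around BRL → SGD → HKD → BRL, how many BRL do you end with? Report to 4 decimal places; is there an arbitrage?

Around BRL → SGD → HKD → BRL: 1 × 0.302200 × 5.81625 ÷ 1.69977 = 1.034064
Product > 1; profitable direction is BRL → SGD → HKD → BRL.

1.0341 (arbitrage exists)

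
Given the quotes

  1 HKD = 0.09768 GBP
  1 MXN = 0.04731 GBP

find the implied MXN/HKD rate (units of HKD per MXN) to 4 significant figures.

1 MXN × 0.04731 = 0.04731 GBP
0.04731 GBP ÷ 0.09768 = 0.484337 HKD

MXN/HKD = 0.4843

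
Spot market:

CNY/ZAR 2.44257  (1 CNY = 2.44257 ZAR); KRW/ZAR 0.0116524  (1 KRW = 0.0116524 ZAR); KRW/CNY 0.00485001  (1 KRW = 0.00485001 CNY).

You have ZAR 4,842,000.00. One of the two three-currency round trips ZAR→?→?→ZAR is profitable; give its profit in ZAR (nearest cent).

Profit: ZAR 80,651.07

Profitable loop is ZAR → KRW → CNY → ZAR:
ZAR 4,842,000.00 ÷ 0.0116524 = KRW 415,536,713
KRW 415,536,713 × 0.00485001 = CNY 2,015,357.22
CNY 2,015,357.22 × 2.44257 = ZAR 4,922,651.07
Profit = ZAR 4,922,651.07 − ZAR 4,842,000.00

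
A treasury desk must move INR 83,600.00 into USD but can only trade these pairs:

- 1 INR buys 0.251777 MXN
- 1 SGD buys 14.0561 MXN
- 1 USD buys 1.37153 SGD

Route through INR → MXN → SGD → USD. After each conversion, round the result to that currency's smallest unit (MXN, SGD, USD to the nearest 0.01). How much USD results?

USD 1,091.82

INR 83,600.00 × 0.251777 = MXN 21,048.56
MXN 21,048.56 ÷ 14.0561 = SGD 1,497.47
SGD 1,497.47 ÷ 1.37153 = USD 1,091.82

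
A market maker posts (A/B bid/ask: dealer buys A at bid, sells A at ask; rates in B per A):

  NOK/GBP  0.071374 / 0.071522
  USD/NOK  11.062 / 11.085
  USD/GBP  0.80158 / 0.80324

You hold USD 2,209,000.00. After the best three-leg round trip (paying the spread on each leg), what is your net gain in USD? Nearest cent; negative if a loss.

Best loop USD → GBP → NOK → USD:
USD 2,209,000.00 × 0.80158 (sell USD at bid) = GBP 1,770,690.22
GBP 1,770,690.22 ÷ 0.071522 (buy NOK at ask) = NOK 24,757,280.56
NOK 24,757,280.56 ÷ 11.085 (buy USD at ask) = USD 2,233,403.75

Net profit: USD 24,403.75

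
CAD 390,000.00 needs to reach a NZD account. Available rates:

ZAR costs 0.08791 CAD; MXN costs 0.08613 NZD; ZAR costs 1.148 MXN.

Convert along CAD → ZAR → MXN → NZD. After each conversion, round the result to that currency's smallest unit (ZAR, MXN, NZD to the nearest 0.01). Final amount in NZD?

NZD 438,654.57

CAD 390,000.00 ÷ 0.08791 = ZAR 4,436,355.36
ZAR 4,436,355.36 × 1.148 = MXN 5,092,935.95
MXN 5,092,935.95 × 0.08613 = NZD 438,654.57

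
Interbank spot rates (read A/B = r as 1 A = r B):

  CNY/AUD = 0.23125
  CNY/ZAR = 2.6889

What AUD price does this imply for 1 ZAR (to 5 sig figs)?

1 ZAR ÷ 2.6889 = 0.371899 CNY
0.371899 CNY × 0.23125 = 0.0860017 AUD

ZAR/AUD = 0.086002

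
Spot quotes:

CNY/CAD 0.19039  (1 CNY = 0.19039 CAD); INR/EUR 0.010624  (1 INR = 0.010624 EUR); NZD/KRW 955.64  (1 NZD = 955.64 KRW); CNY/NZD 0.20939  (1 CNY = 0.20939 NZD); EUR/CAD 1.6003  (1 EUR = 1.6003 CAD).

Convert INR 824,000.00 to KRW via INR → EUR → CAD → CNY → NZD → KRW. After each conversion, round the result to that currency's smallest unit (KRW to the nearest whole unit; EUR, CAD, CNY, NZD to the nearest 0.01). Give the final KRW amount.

KRW 14,723,899

INR 824,000.00 × 0.010624 = EUR 8,754.18
EUR 8,754.18 × 1.6003 = CAD 14,009.31
CAD 14,009.31 ÷ 0.19039 = CNY 73,582.17
CNY 73,582.17 × 0.20939 = NZD 15,407.37
NZD 15,407.37 × 955.64 = KRW 14,723,899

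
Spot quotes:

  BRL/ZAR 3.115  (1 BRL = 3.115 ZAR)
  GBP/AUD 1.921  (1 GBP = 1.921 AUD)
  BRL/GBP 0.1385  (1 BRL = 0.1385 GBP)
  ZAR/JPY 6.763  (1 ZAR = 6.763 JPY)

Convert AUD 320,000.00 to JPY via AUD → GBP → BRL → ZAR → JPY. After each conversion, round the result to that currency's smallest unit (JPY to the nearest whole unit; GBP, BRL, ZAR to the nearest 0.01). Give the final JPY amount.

AUD 320,000.00 ÷ 1.921 = GBP 166,579.91
GBP 166,579.91 ÷ 0.1385 = BRL 1,202,743.03
BRL 1,202,743.03 × 3.115 = ZAR 3,746,544.54
ZAR 3,746,544.54 × 6.763 = JPY 25,337,881

JPY 25,337,881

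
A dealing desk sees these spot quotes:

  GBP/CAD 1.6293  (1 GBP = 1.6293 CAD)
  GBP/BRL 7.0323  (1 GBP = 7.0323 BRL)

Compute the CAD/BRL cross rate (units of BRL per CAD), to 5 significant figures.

CAD/BRL = 4.3161

1 CAD ÷ 1.6293 = 0.613761 GBP
0.613761 GBP × 7.0323 = 4.31615 BRL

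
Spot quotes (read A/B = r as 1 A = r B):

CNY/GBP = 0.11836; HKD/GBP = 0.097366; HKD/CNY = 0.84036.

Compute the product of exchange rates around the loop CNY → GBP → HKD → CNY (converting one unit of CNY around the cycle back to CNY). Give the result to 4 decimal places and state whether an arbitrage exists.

Around CNY → GBP → HKD → CNY: 1 × 0.11836 ÷ 0.097366 × 0.84036 = 1.021558
Product > 1; profitable direction is CNY → GBP → HKD → CNY.

1.0216 (arbitrage exists)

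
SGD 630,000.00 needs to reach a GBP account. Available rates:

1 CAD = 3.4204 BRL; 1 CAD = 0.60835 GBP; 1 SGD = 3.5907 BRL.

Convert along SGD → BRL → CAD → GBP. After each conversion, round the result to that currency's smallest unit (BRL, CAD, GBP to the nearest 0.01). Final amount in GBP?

GBP 402,342.85

SGD 630,000.00 × 3.5907 = BRL 2,262,141.00
BRL 2,262,141.00 ÷ 3.4204 = CAD 661,367.38
CAD 661,367.38 × 0.60835 = GBP 402,342.85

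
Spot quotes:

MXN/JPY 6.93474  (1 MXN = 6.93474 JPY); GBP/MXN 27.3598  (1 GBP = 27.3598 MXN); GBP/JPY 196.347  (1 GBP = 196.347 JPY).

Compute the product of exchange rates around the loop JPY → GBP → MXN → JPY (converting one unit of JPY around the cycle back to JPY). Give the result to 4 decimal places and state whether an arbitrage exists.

0.9663 (arbitrage exists)

Around JPY → GBP → MXN → JPY: 1 ÷ 196.347 × 27.3598 × 6.93474 = 0.966315
Product < 1; profitable direction is JPY → MXN → GBP → JPY.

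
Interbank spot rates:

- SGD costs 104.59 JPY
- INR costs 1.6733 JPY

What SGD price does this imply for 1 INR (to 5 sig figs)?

INR/SGD = 0.015999

1 INR × 1.6733 = 1.6733 JPY
1.6733 JPY ÷ 104.59 = 0.0159987 SGD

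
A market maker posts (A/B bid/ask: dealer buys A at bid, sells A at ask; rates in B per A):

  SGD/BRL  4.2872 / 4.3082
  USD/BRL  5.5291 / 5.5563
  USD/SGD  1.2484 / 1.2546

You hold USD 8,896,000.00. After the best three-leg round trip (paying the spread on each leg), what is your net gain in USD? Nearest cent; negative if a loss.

Net profit: USD 204,140.12

Best loop USD → BRL → SGD → USD:
USD 8,896,000.00 × 5.5291 (sell USD at bid) = BRL 49,186,873.60
BRL 49,186,873.60 ÷ 4.3082 (buy SGD at ask) = SGD 11,417,035.79
SGD 11,417,035.79 ÷ 1.2546 (buy USD at ask) = USD 9,100,140.12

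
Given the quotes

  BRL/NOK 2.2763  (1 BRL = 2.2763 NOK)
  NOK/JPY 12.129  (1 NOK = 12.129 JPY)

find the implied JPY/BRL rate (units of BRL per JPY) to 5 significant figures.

JPY/BRL = 0.036220

1 JPY ÷ 12.129 = 0.082447 NOK
0.082447 NOK ÷ 2.2763 = 0.0362198 BRL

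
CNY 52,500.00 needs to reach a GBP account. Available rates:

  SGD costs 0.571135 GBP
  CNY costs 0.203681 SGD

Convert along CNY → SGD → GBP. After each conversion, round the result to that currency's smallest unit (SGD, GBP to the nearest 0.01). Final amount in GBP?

GBP 6,107.29

CNY 52,500.00 × 0.203681 = SGD 10,693.25
SGD 10,693.25 × 0.571135 = GBP 6,107.29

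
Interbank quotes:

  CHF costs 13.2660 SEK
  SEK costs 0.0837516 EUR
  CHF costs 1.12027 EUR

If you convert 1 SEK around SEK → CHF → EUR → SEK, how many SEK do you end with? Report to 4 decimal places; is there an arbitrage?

1.0083 (arbitrage exists)

Around SEK → CHF → EUR → SEK: 1 ÷ 13.2660 × 1.12027 ÷ 0.0837516 = 1.008300
Product > 1; profitable direction is SEK → CHF → EUR → SEK.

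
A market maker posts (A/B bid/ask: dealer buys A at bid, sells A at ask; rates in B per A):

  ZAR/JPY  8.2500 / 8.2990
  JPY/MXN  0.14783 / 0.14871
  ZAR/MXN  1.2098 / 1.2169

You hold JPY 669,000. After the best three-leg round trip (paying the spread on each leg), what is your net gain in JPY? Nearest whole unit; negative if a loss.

Net profit: JPY 1,483

Best loop JPY → MXN → ZAR → JPY:
JPY 669,000 × 0.14783 (sell JPY at bid) = MXN 98,898.27
MXN 98,898.27 ÷ 1.2169 (buy ZAR at ask) = ZAR 81,270.66
ZAR 81,270.66 × 8.2500 (sell ZAR at bid) = JPY 670,483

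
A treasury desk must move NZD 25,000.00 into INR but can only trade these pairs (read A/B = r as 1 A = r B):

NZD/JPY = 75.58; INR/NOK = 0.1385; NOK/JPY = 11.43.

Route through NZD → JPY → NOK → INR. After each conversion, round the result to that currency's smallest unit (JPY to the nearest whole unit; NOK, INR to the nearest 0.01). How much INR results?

INR 1,193,578.27

NZD 25,000.00 × 75.58 = JPY 1,889,500
JPY 1,889,500 ÷ 11.43 = NOK 165,310.59
NOK 165,310.59 ÷ 0.1385 = INR 1,193,578.27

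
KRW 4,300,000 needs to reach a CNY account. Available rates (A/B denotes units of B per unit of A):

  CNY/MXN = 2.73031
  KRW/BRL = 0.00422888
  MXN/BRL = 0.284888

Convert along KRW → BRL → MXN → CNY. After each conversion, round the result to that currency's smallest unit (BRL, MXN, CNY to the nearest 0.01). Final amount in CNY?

KRW 4,300,000 × 0.00422888 = BRL 18,184.18
BRL 18,184.18 ÷ 0.284888 = MXN 63,829.22
MXN 63,829.22 ÷ 2.73031 = CNY 23,378.01

CNY 23,378.01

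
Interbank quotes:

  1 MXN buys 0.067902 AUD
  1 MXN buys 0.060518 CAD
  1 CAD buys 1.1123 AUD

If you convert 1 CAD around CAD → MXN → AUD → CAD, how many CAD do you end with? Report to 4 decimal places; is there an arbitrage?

1.0087 (arbitrage exists)

Around CAD → MXN → AUD → CAD: 1 ÷ 0.060518 × 0.067902 ÷ 1.1123 = 1.008733
Product > 1; profitable direction is CAD → MXN → AUD → CAD.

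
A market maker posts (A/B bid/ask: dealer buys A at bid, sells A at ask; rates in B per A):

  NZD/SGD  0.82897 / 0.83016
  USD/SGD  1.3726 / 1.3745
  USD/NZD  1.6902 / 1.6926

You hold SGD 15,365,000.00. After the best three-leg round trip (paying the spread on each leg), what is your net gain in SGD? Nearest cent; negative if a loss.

Net profit: SGD 297,631.55

Best loop SGD → USD → NZD → SGD:
SGD 15,365,000.00 ÷ 1.3745 (buy USD at ask) = USD 11,178,610.40
USD 11,178,610.40 × 1.6902 (sell USD at bid) = NZD 18,894,087.30
NZD 18,894,087.30 × 0.82897 (sell NZD at bid) = SGD 15,662,631.55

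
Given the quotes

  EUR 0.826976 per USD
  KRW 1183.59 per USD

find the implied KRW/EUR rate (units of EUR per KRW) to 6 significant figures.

KRW/EUR = 0.000698701

1 KRW ÷ 1183.59 = 0.000844887 USD
0.000844887 USD × 0.826976 = 0.000698701 EUR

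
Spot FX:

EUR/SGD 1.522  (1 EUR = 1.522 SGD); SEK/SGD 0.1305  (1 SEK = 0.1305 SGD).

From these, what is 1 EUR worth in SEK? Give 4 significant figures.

1 EUR × 1.522 = 1.522 SGD
1.522 SGD ÷ 0.1305 = 11.6628 SEK

EUR/SEK = 11.66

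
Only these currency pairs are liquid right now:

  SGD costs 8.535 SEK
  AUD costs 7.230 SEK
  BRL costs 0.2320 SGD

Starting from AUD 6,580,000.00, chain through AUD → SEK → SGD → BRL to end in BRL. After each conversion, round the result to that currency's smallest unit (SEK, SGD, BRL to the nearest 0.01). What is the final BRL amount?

AUD 6,580,000.00 × 7.230 = SEK 47,573,400.00
SEK 47,573,400.00 ÷ 8.535 = SGD 5,573,919.16
SGD 5,573,919.16 ÷ 0.2320 = BRL 24,025,513.62

BRL 24,025,513.62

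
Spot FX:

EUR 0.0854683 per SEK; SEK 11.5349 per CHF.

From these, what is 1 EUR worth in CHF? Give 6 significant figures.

1 EUR ÷ 0.0854683 = 11.7002 SEK
11.7002 SEK ÷ 11.5349 = 1.01433 CHF

EUR/CHF = 1.01433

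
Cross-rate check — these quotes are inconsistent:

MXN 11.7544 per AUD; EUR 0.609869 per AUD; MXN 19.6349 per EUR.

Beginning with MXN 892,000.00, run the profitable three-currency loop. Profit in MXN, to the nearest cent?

Profitable loop is MXN → AUD → EUR → MXN:
MXN 892,000.00 ÷ 11.7544 = AUD 75,886.48
AUD 75,886.48 × 0.609869 = EUR 46,280.81
EUR 46,280.81 × 19.6349 = MXN 908,719.07
Profit = MXN 908,719.07 − MXN 892,000.00

Profit: MXN 16,719.07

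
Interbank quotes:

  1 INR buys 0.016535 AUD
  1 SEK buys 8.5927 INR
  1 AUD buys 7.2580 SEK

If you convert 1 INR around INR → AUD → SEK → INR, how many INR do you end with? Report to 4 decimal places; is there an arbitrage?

1.0312 (arbitrage exists)

Around INR → AUD → SEK → INR: 1 × 0.016535 × 7.2580 × 8.5927 = 1.031219
Product > 1; profitable direction is INR → AUD → SEK → INR.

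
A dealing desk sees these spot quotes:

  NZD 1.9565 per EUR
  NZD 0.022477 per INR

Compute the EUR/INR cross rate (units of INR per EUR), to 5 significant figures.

1 EUR × 1.9565 = 1.9565 NZD
1.9565 NZD ÷ 0.022477 = 87.0445 INR

EUR/INR = 87.045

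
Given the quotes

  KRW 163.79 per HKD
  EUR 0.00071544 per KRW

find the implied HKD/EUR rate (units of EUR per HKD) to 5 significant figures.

HKD/EUR = 0.11718

1 HKD × 163.79 = 163.79 KRW
163.79 KRW × 0.00071544 = 0.117182 EUR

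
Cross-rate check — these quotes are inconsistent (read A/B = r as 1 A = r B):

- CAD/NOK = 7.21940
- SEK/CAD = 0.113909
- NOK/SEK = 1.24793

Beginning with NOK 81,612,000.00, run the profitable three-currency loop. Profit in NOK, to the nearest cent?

Profit: NOK 2,141,582.06

Profitable loop is NOK → SEK → CAD → NOK:
NOK 81,612,000.00 × 1.24793 = SEK 101,846,063.16
SEK 101,846,063.16 × 0.113909 = CAD 11,601,183.21
CAD 11,601,183.21 × 7.21940 = NOK 83,753,582.06
Profit = NOK 83,753,582.06 − NOK 81,612,000.00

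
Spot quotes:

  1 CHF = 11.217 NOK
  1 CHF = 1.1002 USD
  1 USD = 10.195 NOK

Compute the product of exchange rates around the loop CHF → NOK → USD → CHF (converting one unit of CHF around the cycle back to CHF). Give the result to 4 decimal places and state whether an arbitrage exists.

Around CHF → NOK → USD → CHF: 1 × 11.217 ÷ 10.195 ÷ 1.1002 = 1.000041
Product ≈ 1 (deviation 0.004%, within rounding noise).

1.0000 (no arbitrage)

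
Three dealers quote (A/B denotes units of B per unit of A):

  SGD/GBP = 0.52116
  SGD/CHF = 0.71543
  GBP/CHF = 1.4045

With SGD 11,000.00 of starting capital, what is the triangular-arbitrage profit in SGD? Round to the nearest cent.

Profitable loop is SGD → GBP → CHF → SGD:
SGD 11,000.00 × 0.52116 = GBP 5,732.76
GBP 5,732.76 × 1.4045 = CHF 8,051.66
CHF 8,051.66 ÷ 0.71543 = SGD 11,254.30
Profit = SGD 11,254.30 − SGD 11,000.00

Profit: SGD 254.30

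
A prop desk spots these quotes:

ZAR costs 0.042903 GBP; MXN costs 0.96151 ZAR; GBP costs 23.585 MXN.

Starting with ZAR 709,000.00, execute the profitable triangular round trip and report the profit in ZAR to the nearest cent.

Profitable loop is ZAR → MXN → GBP → ZAR:
ZAR 709,000.00 ÷ 0.96151 = MXN 737,381.83
MXN 737,381.83 ÷ 23.585 = GBP 31,264.86
GBP 31,264.86 ÷ 0.042903 = ZAR 728,733.76
Profit = ZAR 728,733.76 − ZAR 709,000.00

Profit: ZAR 19,733.76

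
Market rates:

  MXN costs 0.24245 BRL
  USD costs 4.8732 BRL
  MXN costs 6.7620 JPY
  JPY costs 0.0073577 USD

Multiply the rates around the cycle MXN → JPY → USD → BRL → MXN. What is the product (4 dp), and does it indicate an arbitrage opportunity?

1.0000 (no arbitrage)

Around MXN → JPY → USD → BRL → MXN: 1 × 6.7620 × 0.0073577 × 4.8732 ÷ 0.24245 = 1.000021
Product ≈ 1 (deviation 0.002%, within rounding noise).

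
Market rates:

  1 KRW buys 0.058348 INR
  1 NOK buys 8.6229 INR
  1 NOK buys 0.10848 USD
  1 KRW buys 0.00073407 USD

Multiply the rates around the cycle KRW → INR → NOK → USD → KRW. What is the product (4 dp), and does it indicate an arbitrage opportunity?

Around KRW → INR → NOK → USD → KRW: 1 × 0.058348 ÷ 8.6229 × 0.10848 ÷ 0.00073407 = 0.999965
Product ≈ 1 (deviation 0.003%, within rounding noise).

1.0000 (no arbitrage)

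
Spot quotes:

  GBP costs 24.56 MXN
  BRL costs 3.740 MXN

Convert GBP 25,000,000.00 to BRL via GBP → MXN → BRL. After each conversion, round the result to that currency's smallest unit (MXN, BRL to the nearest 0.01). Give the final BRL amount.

BRL 164,171,122.99

GBP 25,000,000.00 × 24.56 = MXN 614,000,000.00
MXN 614,000,000.00 ÷ 3.740 = BRL 164,171,122.99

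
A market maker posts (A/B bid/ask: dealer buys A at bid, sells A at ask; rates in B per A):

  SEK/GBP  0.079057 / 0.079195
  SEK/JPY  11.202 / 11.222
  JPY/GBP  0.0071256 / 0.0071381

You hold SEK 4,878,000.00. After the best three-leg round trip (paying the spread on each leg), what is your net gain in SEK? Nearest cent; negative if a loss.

Best loop SEK → JPY → GBP → SEK:
SEK 4,878,000.00 × 11.202 (sell SEK at bid) = JPY 54,643,356
JPY 54,643,356 × 0.0071256 (sell JPY at bid) = GBP 389,366.70
GBP 389,366.70 ÷ 0.079195 (buy SEK at ask) = SEK 4,916,556.57

Net profit: SEK 38,556.57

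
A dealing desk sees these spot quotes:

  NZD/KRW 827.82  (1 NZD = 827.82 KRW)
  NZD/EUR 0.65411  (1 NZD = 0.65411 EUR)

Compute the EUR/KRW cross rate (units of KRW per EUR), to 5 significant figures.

1 EUR ÷ 0.65411 = 1.52879 NZD
1.52879 NZD × 827.82 = 1265.57 KRW

EUR/KRW = 1265.6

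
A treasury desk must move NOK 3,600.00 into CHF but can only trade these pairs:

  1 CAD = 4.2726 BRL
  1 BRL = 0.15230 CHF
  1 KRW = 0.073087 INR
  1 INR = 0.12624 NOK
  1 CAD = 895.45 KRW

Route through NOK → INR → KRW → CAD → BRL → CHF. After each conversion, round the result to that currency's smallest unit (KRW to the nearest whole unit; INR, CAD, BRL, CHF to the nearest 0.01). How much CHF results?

CHF 283.54

NOK 3,600.00 ÷ 0.12624 = INR 28,517.11
INR 28,517.11 ÷ 0.073087 = KRW 390,180
KRW 390,180 ÷ 895.45 = CAD 435.74
CAD 435.74 × 4.2726 = BRL 1,861.74
BRL 1,861.74 × 0.15230 = CHF 283.54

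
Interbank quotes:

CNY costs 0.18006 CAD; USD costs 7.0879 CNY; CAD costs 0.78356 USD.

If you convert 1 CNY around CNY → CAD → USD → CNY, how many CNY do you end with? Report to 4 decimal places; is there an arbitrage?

Around CNY → CAD → USD → CNY: 1 × 0.18006 × 0.78356 × 7.0879 = 1.000016
Product ≈ 1 (deviation 0.002%, within rounding noise).

1.0000 (no arbitrage)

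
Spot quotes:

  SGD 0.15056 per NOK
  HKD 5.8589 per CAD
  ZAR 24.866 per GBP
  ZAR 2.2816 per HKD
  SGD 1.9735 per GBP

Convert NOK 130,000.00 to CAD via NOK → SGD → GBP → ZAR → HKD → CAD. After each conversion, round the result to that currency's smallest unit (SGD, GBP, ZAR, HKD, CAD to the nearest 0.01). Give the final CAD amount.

NOK 130,000.00 × 0.15056 = SGD 19,572.80
SGD 19,572.80 ÷ 1.9735 = GBP 9,917.81
GBP 9,917.81 × 24.866 = ZAR 246,616.26
ZAR 246,616.26 ÷ 2.2816 = HKD 108,089.17
HKD 108,089.17 ÷ 5.8589 = CAD 18,448.71

CAD 18,448.71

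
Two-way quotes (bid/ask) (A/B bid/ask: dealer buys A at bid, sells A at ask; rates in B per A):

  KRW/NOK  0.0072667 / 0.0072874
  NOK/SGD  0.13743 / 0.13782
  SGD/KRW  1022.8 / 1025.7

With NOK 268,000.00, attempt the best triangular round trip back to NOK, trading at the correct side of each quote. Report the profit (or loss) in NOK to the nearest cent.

Best loop NOK → SGD → KRW → NOK:
NOK 268,000.00 × 0.13743 (sell NOK at bid) = SGD 36,831.24
SGD 36,831.24 × 1022.8 (sell SGD at bid) = KRW 37,670,992
KRW 37,670,992 × 0.0072667 (sell KRW at bid) = NOK 273,743.80

Net profit: NOK 5,743.80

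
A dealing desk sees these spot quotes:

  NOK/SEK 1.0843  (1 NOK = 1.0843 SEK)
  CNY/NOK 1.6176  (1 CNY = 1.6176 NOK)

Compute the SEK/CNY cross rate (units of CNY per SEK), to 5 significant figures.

1 SEK ÷ 1.0843 = 0.922254 NOK
0.922254 NOK ÷ 1.6176 = 0.570137 CNY

SEK/CNY = 0.57014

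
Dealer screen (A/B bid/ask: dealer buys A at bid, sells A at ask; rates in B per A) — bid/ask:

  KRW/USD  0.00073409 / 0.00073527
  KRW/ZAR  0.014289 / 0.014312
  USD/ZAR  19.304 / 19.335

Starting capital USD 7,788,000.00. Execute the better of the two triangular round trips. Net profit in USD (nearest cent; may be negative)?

Net profit: USD 39,746.56

Best loop USD → KRW → ZAR → USD:
USD 7,788,000.00 ÷ 0.00073527 (buy KRW at ask) = KRW 10,592,027,418
KRW 10,592,027,418 × 0.014289 (sell KRW at bid) = ZAR 151,349,479.78
ZAR 151,349,479.78 ÷ 19.335 (buy USD at ask) = USD 7,827,746.56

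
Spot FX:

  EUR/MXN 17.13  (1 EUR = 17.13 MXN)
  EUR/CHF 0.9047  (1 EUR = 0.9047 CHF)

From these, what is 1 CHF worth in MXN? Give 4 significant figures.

1 CHF ÷ 0.9047 = 1.10534 EUR
1.10534 EUR × 17.13 = 18.9345 MXN

CHF/MXN = 18.93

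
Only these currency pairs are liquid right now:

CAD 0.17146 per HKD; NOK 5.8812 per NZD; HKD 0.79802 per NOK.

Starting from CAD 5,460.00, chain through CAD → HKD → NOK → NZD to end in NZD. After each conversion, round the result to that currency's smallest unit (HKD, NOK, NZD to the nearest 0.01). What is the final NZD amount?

NZD 6,785.00

CAD 5,460.00 ÷ 0.17146 = HKD 31,844.16
HKD 31,844.16 ÷ 0.79802 = NOK 39,903.96
NOK 39,903.96 ÷ 5.8812 = NZD 6,785.00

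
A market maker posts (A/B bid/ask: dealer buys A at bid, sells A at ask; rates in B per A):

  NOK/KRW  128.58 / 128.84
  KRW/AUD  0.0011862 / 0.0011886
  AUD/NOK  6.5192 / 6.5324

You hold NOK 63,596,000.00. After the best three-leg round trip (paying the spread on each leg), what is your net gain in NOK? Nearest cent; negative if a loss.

Net result: NOK -23,310.00 (no profitable arbitrage after spreads)

Best loop NOK → AUD → KRW → NOK:
NOK 63,596,000.00 ÷ 6.5324 (buy AUD at ask) = AUD 9,735,472.41
AUD 9,735,472.41 ÷ 0.0011886 (buy KRW at ask) = KRW 8,190,705,380
KRW 8,190,705,380 ÷ 128.84 (buy NOK at ask) = NOK 63,572,690.00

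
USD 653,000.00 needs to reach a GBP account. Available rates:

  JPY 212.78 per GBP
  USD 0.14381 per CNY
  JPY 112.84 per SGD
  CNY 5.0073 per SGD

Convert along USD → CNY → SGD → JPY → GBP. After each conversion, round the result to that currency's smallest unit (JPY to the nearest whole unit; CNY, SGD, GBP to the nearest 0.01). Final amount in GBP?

GBP 480,897.76

USD 653,000.00 ÷ 0.14381 = CNY 4,540,713.44
CNY 4,540,713.44 ÷ 5.0073 = SGD 906,818.73
SGD 906,818.73 × 112.84 = JPY 102,325,425
JPY 102,325,425 ÷ 212.78 = GBP 480,897.76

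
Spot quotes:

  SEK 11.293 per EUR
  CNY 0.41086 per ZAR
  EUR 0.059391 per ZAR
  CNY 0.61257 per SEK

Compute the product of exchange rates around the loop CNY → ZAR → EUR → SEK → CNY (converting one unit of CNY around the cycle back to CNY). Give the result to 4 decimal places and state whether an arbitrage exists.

Around CNY → ZAR → EUR → SEK → CNY: 1 ÷ 0.41086 × 0.059391 × 11.293 × 0.61257 = 0.999981
Product ≈ 1 (deviation 0.002%, within rounding noise).

1.0000 (no arbitrage)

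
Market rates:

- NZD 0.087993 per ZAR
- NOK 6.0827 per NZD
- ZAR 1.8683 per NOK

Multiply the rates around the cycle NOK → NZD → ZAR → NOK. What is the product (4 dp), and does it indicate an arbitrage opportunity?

Around NOK → NZD → ZAR → NOK: 1 ÷ 6.0827 ÷ 0.087993 ÷ 1.8683 = 1.000020
Product ≈ 1 (deviation 0.002%, within rounding noise).

1.0000 (no arbitrage)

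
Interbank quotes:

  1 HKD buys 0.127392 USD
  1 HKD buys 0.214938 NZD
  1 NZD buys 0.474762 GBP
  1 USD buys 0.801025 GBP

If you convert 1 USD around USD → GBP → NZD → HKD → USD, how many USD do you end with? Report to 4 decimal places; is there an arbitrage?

1.0000 (no arbitrage)

Around USD → GBP → NZD → HKD → USD: 1 × 0.801025 ÷ 0.474762 ÷ 0.214938 × 0.127392 = 0.999998
Product ≈ 1 (deviation 0.000%, within rounding noise).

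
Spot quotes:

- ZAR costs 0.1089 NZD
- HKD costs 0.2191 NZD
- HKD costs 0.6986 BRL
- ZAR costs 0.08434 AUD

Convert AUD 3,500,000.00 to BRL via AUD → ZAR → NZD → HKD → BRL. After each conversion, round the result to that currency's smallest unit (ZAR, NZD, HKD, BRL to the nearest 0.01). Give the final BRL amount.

AUD 3,500,000.00 ÷ 0.08434 = ZAR 41,498,695.76
ZAR 41,498,695.76 × 0.1089 = NZD 4,519,207.97
NZD 4,519,207.97 ÷ 0.2191 = HKD 20,626,234.46
HKD 20,626,234.46 × 0.6986 = BRL 14,409,487.39

BRL 14,409,487.39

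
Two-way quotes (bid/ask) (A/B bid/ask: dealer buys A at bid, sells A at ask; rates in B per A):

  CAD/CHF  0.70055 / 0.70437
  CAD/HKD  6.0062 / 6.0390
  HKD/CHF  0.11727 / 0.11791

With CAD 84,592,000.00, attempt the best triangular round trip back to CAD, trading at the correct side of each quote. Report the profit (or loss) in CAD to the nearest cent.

Best loop CAD → HKD → CHF → CAD:
CAD 84,592,000.00 × 6.0062 (sell CAD at bid) = HKD 508,076,470.40
HKD 508,076,470.40 × 0.11727 (sell HKD at bid) = CHF 59,582,127.68
CHF 59,582,127.68 ÷ 0.70437 (buy CAD at ask) = CAD 84,589,246.68

Net result: CAD -2,753.32 (no profitable arbitrage after spreads)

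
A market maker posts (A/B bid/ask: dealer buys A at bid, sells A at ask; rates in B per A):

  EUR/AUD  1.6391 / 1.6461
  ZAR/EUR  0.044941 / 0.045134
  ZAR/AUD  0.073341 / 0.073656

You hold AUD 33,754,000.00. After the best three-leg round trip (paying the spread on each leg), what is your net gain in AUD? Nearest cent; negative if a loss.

Net profit: AUD 3,113.04

Best loop AUD → ZAR → EUR → AUD:
AUD 33,754,000.00 ÷ 0.073656 (buy ZAR at ask) = ZAR 458,265,450.20
ZAR 458,265,450.20 × 0.044941 (sell ZAR at bid) = EUR 20,594,907.60
EUR 20,594,907.60 × 1.6391 (sell EUR at bid) = AUD 33,757,113.04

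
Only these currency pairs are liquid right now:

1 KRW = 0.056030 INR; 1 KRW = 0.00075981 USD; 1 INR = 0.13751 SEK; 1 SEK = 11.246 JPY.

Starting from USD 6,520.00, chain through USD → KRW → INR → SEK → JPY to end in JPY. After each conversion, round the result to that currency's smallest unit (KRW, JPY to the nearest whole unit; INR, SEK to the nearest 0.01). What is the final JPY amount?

USD 6,520.00 ÷ 0.00075981 = KRW 8,581,093
KRW 8,581,093 × 0.056030 = INR 480,798.64
INR 480,798.64 × 0.13751 = SEK 66,114.62
SEK 66,114.62 × 11.246 = JPY 743,525

JPY 743,525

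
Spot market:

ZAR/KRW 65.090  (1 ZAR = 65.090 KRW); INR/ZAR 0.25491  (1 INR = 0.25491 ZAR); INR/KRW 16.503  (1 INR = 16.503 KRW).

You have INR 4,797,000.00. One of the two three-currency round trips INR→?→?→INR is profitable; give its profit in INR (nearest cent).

Profit: INR 25,896.74

Profitable loop is INR → ZAR → KRW → INR:
INR 4,797,000.00 × 0.25491 = ZAR 1,222,803.27
ZAR 1,222,803.27 × 65.090 = KRW 79,592,265
KRW 79,592,265 ÷ 16.503 = INR 4,822,896.74
Profit = INR 4,822,896.74 − INR 4,797,000.00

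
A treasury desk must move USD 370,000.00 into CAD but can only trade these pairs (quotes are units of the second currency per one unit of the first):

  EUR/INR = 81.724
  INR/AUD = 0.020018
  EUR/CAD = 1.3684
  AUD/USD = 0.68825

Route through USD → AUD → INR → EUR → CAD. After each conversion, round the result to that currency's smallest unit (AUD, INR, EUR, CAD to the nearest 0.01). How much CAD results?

CAD 449,674.51

USD 370,000.00 ÷ 0.68825 = AUD 537,595.35
AUD 537,595.35 ÷ 0.020018 = INR 26,855,597.46
INR 26,855,597.46 ÷ 81.724 = EUR 328,613.35
EUR 328,613.35 × 1.3684 = CAD 449,674.51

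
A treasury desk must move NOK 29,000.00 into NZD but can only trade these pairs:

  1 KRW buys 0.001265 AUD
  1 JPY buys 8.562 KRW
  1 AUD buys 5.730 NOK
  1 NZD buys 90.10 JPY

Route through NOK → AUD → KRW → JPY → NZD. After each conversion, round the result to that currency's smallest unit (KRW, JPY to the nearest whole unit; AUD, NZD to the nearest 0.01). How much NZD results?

NOK 29,000.00 ÷ 5.730 = AUD 5,061.08
AUD 5,061.08 ÷ 0.001265 = KRW 4,000,854
KRW 4,000,854 ÷ 8.562 = JPY 467,280
JPY 467,280 ÷ 90.10 = NZD 5,186.24

NZD 5,186.24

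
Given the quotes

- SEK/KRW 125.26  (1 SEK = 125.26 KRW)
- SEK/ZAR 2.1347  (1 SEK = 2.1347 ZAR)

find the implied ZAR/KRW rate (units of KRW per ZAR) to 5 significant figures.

ZAR/KRW = 58.678

1 ZAR ÷ 2.1347 = 0.46845 SEK
0.46845 SEK × 125.26 = 58.678 KRW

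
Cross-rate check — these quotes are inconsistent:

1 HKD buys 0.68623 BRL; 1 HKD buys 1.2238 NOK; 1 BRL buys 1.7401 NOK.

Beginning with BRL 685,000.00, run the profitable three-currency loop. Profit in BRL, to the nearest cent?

Profit: BRL 17,032.33

Profitable loop is BRL → HKD → NOK → BRL:
BRL 685,000.00 ÷ 0.68623 = HKD 998,207.60
HKD 998,207.60 × 1.2238 = NOK 1,221,606.46
NOK 1,221,606.46 ÷ 1.7401 = BRL 702,032.33
Profit = BRL 702,032.33 − BRL 685,000.00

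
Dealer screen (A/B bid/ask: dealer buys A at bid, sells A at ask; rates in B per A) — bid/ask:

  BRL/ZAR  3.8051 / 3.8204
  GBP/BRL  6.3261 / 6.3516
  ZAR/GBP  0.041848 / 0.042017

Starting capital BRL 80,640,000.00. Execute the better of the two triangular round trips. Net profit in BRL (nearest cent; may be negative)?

Best loop BRL → ZAR → GBP → BRL:
BRL 80,640,000.00 × 3.8051 (sell BRL at bid) = ZAR 306,843,264.00
ZAR 306,843,264.00 × 0.041848 (sell ZAR at bid) = GBP 12,840,776.91
GBP 12,840,776.91 × 6.3261 (sell GBP at bid) = BRL 81,232,038.82

Net profit: BRL 592,038.82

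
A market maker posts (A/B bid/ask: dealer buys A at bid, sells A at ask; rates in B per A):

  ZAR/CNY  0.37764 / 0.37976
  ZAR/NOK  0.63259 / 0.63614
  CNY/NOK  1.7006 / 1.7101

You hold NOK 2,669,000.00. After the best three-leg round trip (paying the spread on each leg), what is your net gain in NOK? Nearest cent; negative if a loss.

Net profit: NOK 25,486.63

Best loop NOK → ZAR → CNY → NOK:
NOK 2,669,000.00 ÷ 0.63614 (buy ZAR at ask) = ZAR 4,195,617.32
ZAR 4,195,617.32 × 0.37764 (sell ZAR at bid) = CNY 1,584,432.92
CNY 1,584,432.92 × 1.7006 (sell CNY at bid) = NOK 2,694,486.63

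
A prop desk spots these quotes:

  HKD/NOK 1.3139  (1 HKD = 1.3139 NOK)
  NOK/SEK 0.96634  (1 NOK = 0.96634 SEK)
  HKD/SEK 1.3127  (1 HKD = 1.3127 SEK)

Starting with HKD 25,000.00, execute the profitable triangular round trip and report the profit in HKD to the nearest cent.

Profit: HKD 847.18

Profitable loop is HKD → SEK → NOK → HKD:
HKD 25,000.00 × 1.3127 = SEK 32,817.50
SEK 32,817.50 ÷ 0.96634 = NOK 33,960.61
NOK 33,960.61 ÷ 1.3139 = HKD 25,847.18
Profit = HKD 25,847.18 − HKD 25,000.00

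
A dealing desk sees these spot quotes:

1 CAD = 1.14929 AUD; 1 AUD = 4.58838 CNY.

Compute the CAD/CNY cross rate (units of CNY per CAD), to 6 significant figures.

1 CAD × 1.14929 = 1.14929 AUD
1.14929 AUD × 4.58838 = 5.27338 CNY

CAD/CNY = 5.27338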